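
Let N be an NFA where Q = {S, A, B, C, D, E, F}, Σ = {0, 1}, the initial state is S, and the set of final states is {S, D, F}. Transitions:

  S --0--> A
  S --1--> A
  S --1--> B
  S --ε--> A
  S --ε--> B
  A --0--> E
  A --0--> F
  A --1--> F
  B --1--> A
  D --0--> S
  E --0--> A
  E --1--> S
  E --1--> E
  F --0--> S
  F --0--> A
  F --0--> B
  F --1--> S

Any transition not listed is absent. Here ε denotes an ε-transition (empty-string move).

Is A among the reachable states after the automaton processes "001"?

Yes

Start: ε-closure({S}) = {S, A, B}.
Read '0': S→{A}, A→{E, F}, B→∅; now {A, E, F}.
Read '0': A→{E, F}, E→{A}, F→{S, A, B}; now {S, A, B, E, F}.
Read '1': S→{A, B}, A→{F}, B→{A}, E→{S, E}, F→{S}; now {S, A, B, E, F}.
State A is in {S, A, B, E, F}.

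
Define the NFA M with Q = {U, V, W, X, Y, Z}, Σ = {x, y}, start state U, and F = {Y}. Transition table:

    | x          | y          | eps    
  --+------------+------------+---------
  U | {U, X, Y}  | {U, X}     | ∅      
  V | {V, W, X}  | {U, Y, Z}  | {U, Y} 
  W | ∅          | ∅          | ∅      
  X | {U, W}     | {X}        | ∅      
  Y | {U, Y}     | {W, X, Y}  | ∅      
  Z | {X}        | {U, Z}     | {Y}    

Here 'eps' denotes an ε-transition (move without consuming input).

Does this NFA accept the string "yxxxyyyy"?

Yes

Start in {U}.
Read 'y': U→{U, X}; now {U, X}.
Read 'x': U→{U, X, Y}, X→{U, W}; now {U, W, X, Y}.
Read 'x': U→{U, X, Y}, W→∅, X→{U, W}, Y→{U, Y}; now {U, W, X, Y}.
Read 'x': U→{U, X, Y}, W→∅, X→{U, W}, Y→{U, Y}; now {U, W, X, Y}.
Read 'y': U→{U, X}, W→∅, X→{X}, Y→{W, X, Y}; now {U, W, X, Y}.
Read 'y': U→{U, X}, W→∅, X→{X}, Y→{W, X, Y}; now {U, W, X, Y}.
Read 'y': U→{U, X}, W→∅, X→{X}, Y→{W, X, Y}; now {U, W, X, Y}.
Read 'y': U→{U, X}, W→∅, X→{X}, Y→{W, X, Y}; now {U, W, X, Y}.
The final set {U, W, X, Y} contains the accepting state Y.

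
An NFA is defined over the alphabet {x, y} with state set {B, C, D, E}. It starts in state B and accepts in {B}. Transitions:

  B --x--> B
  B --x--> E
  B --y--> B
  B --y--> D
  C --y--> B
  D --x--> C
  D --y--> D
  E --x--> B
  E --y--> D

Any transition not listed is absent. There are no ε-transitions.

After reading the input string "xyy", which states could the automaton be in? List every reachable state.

{B, D}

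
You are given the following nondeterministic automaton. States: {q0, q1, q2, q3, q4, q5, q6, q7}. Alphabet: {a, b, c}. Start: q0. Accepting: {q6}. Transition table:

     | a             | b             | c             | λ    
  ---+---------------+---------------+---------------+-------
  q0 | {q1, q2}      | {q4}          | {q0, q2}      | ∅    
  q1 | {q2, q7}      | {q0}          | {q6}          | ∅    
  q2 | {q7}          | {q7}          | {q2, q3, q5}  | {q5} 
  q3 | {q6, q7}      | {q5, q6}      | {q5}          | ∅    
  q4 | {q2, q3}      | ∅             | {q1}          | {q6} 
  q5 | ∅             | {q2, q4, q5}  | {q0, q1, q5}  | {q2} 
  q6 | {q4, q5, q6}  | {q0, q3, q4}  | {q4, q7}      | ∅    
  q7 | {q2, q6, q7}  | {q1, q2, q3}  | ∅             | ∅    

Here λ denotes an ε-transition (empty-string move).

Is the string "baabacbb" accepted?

Yes

Start in {q0}.
Read 'b': q0→{q4}; union {q4}; ε-closure = {q4, q6}.
Read 'a': q4→{q2, q3}, q6→{q4, q5, q6}; now {q2, q3, q4, q5, q6}.
Read 'a': q2→{q7}, q3→{q6, q7}, q4→{q2, q3}, q5→∅, q6→{q4, q5, q6}; now {q2, q3, q4, q5, q6, q7}.
Read 'b': q2→{q7}, q3→{q5, q6}, q4→∅, q5→{q2, q4, q5}, q6→{q0, q3, q4}, q7→{q1, q2, q3}; now {q0, q1, q2, q3, q4, q5, q6, q7}.
Read 'a': q0→{q1, q2}, q1→{q2, q7}, q2→{q7}, q3→{q6, q7}, q4→{q2, q3}, q5→∅, q6→{q4, q5, q6}, q7→{q2, q6, q7}; now {q1, q2, q3, q4, q5, q6, q7}.
Read 'c': q1→{q6}, q2→{q2, q3, q5}, q3→{q5}, q4→{q1}, q5→{q0, q1, q5}, q6→{q4, q7}, q7→∅; now {q0, q1, q2, q3, q4, q5, q6, q7}.
Read 'b': q0→{q4}, q1→{q0}, q2→{q7}, q3→{q5, q6}, q4→∅, q5→{q2, q4, q5}, q6→{q0, q3, q4}, q7→{q1, q2, q3}; now {q0, q1, q2, q3, q4, q5, q6, q7}.
Read 'b': q0→{q4}, q1→{q0}, q2→{q7}, q3→{q5, q6}, q4→∅, q5→{q2, q4, q5}, q6→{q0, q3, q4}, q7→{q1, q2, q3}; now {q0, q1, q2, q3, q4, q5, q6, q7}.
The final set {q0, q1, q2, q3, q4, q5, q6, q7} contains the accepting state q6.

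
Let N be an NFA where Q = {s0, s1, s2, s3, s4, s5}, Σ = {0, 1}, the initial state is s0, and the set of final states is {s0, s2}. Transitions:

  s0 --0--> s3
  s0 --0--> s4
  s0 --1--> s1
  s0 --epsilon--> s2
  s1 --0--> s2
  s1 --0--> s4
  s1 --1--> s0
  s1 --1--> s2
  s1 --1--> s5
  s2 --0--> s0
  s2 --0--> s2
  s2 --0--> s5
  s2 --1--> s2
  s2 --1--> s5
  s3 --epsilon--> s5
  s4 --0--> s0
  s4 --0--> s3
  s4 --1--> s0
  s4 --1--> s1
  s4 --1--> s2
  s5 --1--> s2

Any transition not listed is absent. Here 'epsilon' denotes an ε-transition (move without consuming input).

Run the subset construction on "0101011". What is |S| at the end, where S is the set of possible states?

Start: ε-closure({s0}) = {s0, s2}.
Read '0': s0→{s3, s4}, s2→{s0, s2, s5}; now {s0, s2, s3, s4, s5}.
Read '1': s0→{s1}, s2→{s2, s5}, s3→∅, s4→{s0, s1, s2}, s5→{s2}; now {s0, s1, s2, s5}.
Read '0': s0→{s3, s4}, s1→{s2, s4}, s2→{s0, s2, s5}, s5→∅; now {s0, s2, s3, s4, s5}.
Read '1': s0→{s1}, s2→{s2, s5}, s3→∅, s4→{s0, s1, s2}, s5→{s2}; now {s0, s1, s2, s5}.
Read '0': s0→{s3, s4}, s1→{s2, s4}, s2→{s0, s2, s5}, s5→∅; now {s0, s2, s3, s4, s5}.
Read '1': s0→{s1}, s2→{s2, s5}, s3→∅, s4→{s0, s1, s2}, s5→{s2}; now {s0, s1, s2, s5}.
Read '1': s0→{s1}, s1→{s0, s2, s5}, s2→{s2, s5}, s5→{s2}; now {s0, s1, s2, s5}.
That set has 4 states.

4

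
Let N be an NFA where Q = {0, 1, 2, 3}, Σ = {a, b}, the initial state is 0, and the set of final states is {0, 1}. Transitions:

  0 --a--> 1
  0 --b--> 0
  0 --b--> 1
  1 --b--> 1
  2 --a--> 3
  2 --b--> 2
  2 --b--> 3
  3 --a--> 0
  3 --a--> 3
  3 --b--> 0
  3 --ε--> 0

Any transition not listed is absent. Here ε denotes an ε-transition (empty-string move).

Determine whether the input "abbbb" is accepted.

Yes

Start in {0}.
Read 'a': 0→{1}; now {1}.
Read 'b': 1→{1}; now {1}.
Read 'b': 1→{1}; now {1}.
Read 'b': 1→{1}; now {1}.
Read 'b': 1→{1}; now {1}.
The final set {1} contains the accepting state 1.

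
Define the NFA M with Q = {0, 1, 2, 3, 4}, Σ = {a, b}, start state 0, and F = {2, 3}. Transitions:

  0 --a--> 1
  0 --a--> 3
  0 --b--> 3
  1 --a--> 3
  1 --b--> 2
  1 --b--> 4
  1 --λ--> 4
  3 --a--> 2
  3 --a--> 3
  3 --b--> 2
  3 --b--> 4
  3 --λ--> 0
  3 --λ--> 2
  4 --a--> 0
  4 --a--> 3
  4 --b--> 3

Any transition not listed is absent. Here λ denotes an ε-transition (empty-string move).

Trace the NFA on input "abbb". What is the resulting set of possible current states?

{0, 2, 3, 4}

Start in {0}.
Read 'a': {0} → {0, 1, 2, 3, 4}.
Read 'b': {0, 1, 2, 3, 4} → {0, 2, 3, 4}.
Read 'b': {0, 2, 3, 4} → {0, 2, 3, 4}.
Read 'b': {0, 2, 3, 4} → {0, 2, 3, 4}.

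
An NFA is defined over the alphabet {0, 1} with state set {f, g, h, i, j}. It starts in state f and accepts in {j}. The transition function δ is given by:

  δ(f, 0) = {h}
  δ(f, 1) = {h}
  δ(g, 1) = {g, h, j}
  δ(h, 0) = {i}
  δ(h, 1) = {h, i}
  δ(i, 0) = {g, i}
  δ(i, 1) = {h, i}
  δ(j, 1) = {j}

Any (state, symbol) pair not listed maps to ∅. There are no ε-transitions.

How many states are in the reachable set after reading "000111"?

4

Start in {f}.
Read '0': {f} → {h}.
Read '0': {h} → {i}.
Read '0': {i} → {g, i}.
Read '1': {g, i} → {g, h, i, j}.
Read '1': {g, h, i, j} → {g, h, i, j}.
Read '1': {g, h, i, j} → {g, h, i, j}.
That set has 4 states.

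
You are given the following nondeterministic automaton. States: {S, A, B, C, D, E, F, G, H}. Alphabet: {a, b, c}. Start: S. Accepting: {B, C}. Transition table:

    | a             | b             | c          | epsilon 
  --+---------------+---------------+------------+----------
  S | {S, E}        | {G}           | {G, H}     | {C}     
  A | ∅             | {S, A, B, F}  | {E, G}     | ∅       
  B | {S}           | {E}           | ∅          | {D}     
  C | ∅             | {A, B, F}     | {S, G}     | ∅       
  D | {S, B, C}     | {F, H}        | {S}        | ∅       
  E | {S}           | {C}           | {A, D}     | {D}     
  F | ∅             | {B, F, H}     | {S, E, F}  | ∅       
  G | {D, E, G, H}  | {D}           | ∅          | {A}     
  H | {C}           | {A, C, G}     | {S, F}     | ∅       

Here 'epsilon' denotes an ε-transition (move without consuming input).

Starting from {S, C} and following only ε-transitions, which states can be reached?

Begin with {S, C}.
No ε-moves leave this set, so the closure equals the set itself.

{S, C}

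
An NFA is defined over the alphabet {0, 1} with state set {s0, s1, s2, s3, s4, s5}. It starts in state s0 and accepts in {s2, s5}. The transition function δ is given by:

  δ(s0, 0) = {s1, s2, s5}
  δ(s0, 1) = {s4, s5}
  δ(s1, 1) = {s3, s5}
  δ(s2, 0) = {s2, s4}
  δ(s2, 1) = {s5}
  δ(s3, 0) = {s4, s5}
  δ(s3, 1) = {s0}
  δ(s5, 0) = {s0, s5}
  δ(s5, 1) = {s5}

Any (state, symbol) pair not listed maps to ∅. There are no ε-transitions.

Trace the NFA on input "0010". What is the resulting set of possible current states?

{s0, s5}

Start in {s0}.
Read '0': {s0} → {s1, s2, s5}.
Read '0': {s1, s2, s5} → {s0, s2, s4, s5}.
Read '1': {s0, s2, s4, s5} → {s4, s5}.
Read '0': {s4, s5} → {s0, s5}.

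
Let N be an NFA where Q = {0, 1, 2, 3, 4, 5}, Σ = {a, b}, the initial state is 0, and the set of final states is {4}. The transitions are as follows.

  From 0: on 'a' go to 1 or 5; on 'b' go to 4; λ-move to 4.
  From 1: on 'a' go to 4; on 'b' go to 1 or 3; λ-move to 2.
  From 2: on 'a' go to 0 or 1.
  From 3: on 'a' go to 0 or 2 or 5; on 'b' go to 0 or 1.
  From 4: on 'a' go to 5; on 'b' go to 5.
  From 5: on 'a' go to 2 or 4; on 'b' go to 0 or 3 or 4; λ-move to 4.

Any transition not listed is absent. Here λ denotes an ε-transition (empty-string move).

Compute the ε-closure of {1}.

Begin with {1}.
ε-move 1 → 2; add 2.

{1, 2}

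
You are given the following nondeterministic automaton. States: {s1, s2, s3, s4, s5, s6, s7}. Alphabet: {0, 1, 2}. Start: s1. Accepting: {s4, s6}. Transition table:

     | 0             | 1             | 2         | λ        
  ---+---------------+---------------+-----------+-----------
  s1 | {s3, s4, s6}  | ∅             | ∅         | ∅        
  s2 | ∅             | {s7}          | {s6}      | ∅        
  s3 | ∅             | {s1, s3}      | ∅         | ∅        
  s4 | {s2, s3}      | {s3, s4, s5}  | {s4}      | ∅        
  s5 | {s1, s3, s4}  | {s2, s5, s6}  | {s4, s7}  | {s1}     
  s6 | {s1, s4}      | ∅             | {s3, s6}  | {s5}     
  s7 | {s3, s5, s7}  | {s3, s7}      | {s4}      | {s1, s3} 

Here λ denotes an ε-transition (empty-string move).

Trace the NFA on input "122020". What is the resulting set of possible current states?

Start in {s1}.
Read '1': {s1} → ∅.
The set is empty and remains empty for the remaining 5 symbols.

∅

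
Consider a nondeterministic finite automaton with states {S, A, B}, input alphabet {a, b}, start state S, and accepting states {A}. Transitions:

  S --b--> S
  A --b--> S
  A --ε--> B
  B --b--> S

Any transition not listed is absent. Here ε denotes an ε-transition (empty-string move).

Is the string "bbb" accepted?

Start in {S}.
Read 'b': {S} → {S}.
Read 'b': {S} → {S}.
Read 'b': {S} → {S}.
The final set {S} contains no accepting state.

No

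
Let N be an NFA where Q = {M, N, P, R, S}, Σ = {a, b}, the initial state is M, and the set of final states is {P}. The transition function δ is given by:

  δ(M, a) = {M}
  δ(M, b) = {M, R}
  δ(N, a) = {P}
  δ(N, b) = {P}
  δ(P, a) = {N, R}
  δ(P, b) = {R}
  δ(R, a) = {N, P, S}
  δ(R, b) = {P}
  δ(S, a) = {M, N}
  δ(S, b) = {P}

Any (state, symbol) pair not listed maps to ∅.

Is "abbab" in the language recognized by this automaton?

Start in {M}.
Read 'a': M→{M}; now {M}.
Read 'b': M→{M, R}; now {M, R}.
Read 'b': M→{M, R}, R→{P}; now {M, P, R}.
Read 'a': M→{M}, P→{N, R}, R→{N, P, S}; now {M, N, P, R, S}.
Read 'b': M→{M, R}, N→{P}, P→{R}, R→{P}, S→{P}; now {M, P, R}.
The final set {M, P, R} contains the accepting state P.

Yes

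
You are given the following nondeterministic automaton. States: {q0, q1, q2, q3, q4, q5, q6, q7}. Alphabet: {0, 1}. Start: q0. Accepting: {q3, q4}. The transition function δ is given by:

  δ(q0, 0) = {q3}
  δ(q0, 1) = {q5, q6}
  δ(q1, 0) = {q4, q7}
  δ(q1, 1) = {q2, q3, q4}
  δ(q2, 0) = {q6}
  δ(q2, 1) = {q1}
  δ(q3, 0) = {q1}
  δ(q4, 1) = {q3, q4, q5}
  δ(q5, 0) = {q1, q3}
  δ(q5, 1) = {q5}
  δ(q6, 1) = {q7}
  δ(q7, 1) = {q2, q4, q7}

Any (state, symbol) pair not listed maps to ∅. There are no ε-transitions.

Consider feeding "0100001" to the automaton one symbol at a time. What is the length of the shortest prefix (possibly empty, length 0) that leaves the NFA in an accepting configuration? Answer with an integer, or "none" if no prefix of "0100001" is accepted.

1

Start in {q0}.
Read '0': {q0} → {q3}.
None of the earlier sets intersect F, but {q3} does.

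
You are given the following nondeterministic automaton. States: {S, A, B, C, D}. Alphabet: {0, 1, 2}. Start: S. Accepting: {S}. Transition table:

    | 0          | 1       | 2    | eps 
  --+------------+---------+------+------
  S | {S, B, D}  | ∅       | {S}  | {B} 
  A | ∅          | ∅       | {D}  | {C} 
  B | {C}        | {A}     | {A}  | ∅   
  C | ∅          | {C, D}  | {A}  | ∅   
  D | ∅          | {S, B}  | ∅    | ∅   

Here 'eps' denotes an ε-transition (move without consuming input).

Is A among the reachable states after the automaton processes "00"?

No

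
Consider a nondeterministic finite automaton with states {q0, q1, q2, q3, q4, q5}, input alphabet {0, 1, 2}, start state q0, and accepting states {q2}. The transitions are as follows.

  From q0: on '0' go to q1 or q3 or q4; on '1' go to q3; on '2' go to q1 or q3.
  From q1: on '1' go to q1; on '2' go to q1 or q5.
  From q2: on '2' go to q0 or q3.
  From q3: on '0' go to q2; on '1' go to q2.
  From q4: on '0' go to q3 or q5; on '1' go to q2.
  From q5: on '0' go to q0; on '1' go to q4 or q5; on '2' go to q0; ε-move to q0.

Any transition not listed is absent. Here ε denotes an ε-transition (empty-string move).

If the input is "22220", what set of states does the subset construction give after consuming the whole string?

{q0, q1, q2, q3, q4}

Start in {q0}.
Read '2': {q0} → {q1, q3}.
Read '2': {q1, q3} → {q0, q1, q5}.
Read '2': {q0, q1, q5} → {q0, q1, q3, q5}.
Read '2': {q0, q1, q3, q5} → {q0, q1, q3, q5}.
Read '0': {q0, q1, q3, q5} → {q0, q1, q2, q3, q4}.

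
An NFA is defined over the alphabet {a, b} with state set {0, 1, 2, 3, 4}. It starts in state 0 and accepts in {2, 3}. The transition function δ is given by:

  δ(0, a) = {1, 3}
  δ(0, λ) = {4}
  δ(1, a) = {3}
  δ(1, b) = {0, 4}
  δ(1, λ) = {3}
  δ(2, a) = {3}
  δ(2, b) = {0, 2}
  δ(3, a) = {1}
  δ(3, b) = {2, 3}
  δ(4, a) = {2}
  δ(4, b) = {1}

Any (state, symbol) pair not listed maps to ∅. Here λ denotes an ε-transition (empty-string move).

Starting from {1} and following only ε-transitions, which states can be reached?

{1, 3}

Begin with {1}.
ε-move 1 → 3; add 3.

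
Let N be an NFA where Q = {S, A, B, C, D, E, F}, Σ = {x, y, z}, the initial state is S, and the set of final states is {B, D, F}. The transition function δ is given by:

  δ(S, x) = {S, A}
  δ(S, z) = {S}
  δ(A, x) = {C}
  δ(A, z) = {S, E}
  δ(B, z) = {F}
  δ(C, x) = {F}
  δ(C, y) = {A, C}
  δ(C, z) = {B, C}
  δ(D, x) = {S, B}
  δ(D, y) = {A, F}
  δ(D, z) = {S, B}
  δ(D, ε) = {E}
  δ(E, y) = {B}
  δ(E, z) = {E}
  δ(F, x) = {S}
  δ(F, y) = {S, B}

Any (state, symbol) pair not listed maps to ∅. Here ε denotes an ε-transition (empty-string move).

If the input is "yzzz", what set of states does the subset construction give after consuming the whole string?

Start in {S}.
Read 'y': S→∅; now ∅.
The set is empty and remains empty for the remaining 3 symbols.

∅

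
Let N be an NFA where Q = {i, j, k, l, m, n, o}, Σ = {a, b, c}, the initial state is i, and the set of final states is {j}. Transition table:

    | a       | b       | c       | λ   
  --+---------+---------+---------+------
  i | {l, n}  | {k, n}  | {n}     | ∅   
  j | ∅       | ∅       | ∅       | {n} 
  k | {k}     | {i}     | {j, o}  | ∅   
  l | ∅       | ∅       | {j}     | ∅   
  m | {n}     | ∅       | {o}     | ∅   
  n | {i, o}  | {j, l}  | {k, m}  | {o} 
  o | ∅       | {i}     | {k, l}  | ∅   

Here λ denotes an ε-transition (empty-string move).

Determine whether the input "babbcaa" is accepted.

No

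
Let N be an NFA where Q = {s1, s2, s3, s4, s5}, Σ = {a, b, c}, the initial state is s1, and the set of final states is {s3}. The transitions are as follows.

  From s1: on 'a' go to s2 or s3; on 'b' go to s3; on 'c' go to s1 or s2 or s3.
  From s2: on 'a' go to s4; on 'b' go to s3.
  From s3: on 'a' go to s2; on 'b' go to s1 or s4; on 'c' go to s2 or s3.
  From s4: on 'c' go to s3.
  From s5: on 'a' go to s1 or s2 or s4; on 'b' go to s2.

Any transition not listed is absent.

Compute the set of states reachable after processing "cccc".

Start in {s1}.
Read 'c': s1→{s1, s2, s3}; now {s1, s2, s3}.
Read 'c': s1→{s1, s2, s3}, s2→∅, s3→{s2, s3}; now {s1, s2, s3}.
Read 'c': s1→{s1, s2, s3}, s2→∅, s3→{s2, s3}; now {s1, s2, s3}.
Read 'c': s1→{s1, s2, s3}, s2→∅, s3→{s2, s3}; now {s1, s2, s3}.

{s1, s2, s3}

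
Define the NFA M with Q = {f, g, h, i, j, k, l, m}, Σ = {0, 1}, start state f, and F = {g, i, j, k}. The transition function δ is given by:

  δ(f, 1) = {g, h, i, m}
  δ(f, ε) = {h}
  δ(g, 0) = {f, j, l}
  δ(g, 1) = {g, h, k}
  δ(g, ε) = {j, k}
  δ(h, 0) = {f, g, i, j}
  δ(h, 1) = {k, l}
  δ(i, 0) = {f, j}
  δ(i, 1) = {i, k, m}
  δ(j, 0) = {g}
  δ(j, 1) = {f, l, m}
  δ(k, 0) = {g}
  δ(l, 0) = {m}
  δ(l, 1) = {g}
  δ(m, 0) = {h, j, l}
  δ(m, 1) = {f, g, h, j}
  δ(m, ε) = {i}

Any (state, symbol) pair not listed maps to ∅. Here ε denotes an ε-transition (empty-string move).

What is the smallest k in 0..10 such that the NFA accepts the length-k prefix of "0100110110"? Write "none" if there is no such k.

1

Start: ε-closure({f}) = {f, h}.
Read '0': f→∅, h→{f, g, i, j}; union {f, g, i, j}; ε-closure = {f, g, h, i, j, k}.
None of the earlier sets intersect F, but {f, g, h, i, j, k} does.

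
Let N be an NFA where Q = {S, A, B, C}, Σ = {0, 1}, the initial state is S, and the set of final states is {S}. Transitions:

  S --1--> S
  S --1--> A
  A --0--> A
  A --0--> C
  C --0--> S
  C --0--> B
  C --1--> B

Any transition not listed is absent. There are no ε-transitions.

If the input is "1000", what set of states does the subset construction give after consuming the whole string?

{S, A, B, C}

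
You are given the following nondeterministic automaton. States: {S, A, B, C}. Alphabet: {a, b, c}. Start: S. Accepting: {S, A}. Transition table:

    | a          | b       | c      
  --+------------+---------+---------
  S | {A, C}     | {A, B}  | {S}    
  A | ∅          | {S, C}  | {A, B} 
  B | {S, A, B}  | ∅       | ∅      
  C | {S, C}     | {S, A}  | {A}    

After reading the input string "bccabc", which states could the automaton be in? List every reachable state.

{S, A, B}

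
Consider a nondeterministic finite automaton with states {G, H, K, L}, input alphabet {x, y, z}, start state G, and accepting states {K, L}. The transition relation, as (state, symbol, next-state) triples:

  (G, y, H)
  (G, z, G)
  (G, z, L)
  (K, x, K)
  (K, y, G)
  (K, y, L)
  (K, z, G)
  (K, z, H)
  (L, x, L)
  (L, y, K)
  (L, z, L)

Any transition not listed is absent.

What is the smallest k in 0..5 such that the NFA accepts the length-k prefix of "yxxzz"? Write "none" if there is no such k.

none

Start in {G}.
Read 'y': {G} → {H}.
Read 'x': {H} → ∅.
The set is empty and remains empty for the remaining 3 symbols.
No reachable set along the way intersects F.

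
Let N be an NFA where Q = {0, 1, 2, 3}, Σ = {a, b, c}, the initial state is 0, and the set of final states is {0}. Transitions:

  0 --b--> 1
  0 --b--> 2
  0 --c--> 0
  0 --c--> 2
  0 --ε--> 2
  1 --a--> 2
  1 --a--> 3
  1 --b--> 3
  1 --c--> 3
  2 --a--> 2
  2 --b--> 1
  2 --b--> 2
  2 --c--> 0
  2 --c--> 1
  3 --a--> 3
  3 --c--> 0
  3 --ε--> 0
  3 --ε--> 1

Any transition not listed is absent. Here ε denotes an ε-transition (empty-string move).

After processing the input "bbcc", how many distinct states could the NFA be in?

Start: ε-closure({0}) = {0, 2}.
Read 'b': 0→{1, 2}, 2→{1, 2}; now {1, 2}.
Read 'b': 1→{3}, 2→{1, 2}; union {1, 2, 3}; ε-closure = {0, 1, 2, 3}.
Read 'c': 0→{0, 2}, 1→{3}, 2→{0, 1}, 3→{0}; now {0, 1, 2, 3}.
Read 'c': 0→{0, 2}, 1→{3}, 2→{0, 1}, 3→{0}; now {0, 1, 2, 3}.
That set has 4 states.

4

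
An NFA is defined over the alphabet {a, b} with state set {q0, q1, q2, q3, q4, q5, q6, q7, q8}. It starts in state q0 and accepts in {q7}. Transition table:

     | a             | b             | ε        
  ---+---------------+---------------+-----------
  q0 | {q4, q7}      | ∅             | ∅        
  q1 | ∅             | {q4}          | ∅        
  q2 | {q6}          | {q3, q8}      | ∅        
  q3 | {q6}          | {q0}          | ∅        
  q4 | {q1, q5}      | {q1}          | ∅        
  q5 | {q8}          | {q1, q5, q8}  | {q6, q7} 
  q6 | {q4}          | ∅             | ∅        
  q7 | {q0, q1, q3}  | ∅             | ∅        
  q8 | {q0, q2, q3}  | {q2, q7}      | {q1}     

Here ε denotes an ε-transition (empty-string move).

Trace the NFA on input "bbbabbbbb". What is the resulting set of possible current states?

Start in {q0}.
Read 'b': q0→∅; now ∅.
The set is empty and remains empty for the remaining 8 symbols.

∅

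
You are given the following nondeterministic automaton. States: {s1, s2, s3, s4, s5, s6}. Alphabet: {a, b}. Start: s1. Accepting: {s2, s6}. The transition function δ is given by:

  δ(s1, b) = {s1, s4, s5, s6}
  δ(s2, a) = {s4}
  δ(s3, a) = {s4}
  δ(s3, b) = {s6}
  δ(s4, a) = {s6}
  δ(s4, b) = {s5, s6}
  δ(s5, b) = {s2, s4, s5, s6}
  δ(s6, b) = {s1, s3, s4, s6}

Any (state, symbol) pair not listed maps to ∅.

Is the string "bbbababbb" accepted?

Yes

Start in {s1}.
Read 'b': {s1} → {s1, s4, s5, s6}.
Read 'b': {s1, s4, s5, s6} → {s1, s2, s3, s4, s5, s6}.
Read 'b': {s1, s2, s3, s4, s5, s6} → {s1, s2, s3, s4, s5, s6}.
Read 'a': {s1, s2, s3, s4, s5, s6} → {s4, s6}.
Read 'b': {s4, s6} → {s1, s3, s4, s5, s6}.
Read 'a': {s1, s3, s4, s5, s6} → {s4, s6}.
Read 'b': {s4, s6} → {s1, s3, s4, s5, s6}.
Read 'b': {s1, s3, s4, s5, s6} → {s1, s2, s3, s4, s5, s6}.
Read 'b': {s1, s2, s3, s4, s5, s6} → {s1, s2, s3, s4, s5, s6}.
The final set {s1, s2, s3, s4, s5, s6} contains the accepting states s2, s6.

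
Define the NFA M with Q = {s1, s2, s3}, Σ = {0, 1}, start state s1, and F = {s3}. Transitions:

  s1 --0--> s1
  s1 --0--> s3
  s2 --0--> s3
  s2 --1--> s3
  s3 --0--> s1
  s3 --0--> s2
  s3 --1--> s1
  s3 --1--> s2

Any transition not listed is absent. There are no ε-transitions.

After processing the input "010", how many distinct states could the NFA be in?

2

Start in {s1}.
Read '0': s1→{s1, s3}; now {s1, s3}.
Read '1': s1→∅, s3→{s1, s2}; now {s1, s2}.
Read '0': s1→{s1, s3}, s2→{s3}; now {s1, s3}.
That set has 2 states.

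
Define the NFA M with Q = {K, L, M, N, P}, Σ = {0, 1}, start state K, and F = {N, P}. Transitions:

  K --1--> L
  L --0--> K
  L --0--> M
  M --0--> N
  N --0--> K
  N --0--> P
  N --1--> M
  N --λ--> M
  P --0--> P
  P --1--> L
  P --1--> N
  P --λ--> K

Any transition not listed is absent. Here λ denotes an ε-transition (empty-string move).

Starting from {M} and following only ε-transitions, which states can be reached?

Begin with {M}.
No ε-moves leave this set, so the closure equals the set itself.

{M}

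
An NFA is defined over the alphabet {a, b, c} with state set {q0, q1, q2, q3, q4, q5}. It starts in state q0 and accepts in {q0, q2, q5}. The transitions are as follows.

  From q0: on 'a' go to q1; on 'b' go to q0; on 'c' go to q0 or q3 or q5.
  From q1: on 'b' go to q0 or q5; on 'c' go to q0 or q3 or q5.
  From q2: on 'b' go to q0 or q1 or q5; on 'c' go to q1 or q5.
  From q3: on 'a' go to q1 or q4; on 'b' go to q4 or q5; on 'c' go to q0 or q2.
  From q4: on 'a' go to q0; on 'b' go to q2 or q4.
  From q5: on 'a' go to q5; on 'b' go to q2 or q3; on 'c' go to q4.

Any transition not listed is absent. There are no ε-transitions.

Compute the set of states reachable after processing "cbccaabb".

{q0, q1, q2, q3, q4, q5}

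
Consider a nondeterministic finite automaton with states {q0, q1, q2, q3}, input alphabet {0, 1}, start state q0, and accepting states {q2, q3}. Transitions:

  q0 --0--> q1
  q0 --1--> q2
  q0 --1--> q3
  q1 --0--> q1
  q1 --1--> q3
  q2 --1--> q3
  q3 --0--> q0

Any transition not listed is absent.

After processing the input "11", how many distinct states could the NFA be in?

1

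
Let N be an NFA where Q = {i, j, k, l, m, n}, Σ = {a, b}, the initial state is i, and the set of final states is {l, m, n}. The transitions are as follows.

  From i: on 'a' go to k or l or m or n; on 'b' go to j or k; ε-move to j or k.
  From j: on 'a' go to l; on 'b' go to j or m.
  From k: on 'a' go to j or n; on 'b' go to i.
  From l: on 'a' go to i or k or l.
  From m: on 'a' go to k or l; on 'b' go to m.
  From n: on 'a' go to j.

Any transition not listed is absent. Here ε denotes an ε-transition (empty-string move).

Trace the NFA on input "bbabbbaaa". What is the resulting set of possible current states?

{i, j, k, l, m, n}

Start: ε-closure({i}) = {i, j, k}.
Read 'b': i→{j, k}, j→{j, m}, k→{i}; now {i, j, k, m}.
Read 'b': i→{j, k}, j→{j, m}, k→{i}, m→{m}; now {i, j, k, m}.
Read 'a': i→{k, l, m, n}, j→{l}, k→{j, n}, m→{k, l}; now {j, k, l, m, n}.
Read 'b': j→{j, m}, k→{i}, l→∅, m→{m}, n→∅; union {i, j, m}; ε-closure = {i, j, k, m}.
Read 'b': i→{j, k}, j→{j, m}, k→{i}, m→{m}; now {i, j, k, m}.
Read 'b': i→{j, k}, j→{j, m}, k→{i}, m→{m}; now {i, j, k, m}.
Read 'a': i→{k, l, m, n}, j→{l}, k→{j, n}, m→{k, l}; now {j, k, l, m, n}.
Read 'a': j→{l}, k→{j, n}, l→{i, k, l}, m→{k, l}, n→{j}; now {i, j, k, l, n}.
Read 'a': i→{k, l, m, n}, j→{l}, k→{j, n}, l→{i, k, l}, n→{j}; now {i, j, k, l, m, n}.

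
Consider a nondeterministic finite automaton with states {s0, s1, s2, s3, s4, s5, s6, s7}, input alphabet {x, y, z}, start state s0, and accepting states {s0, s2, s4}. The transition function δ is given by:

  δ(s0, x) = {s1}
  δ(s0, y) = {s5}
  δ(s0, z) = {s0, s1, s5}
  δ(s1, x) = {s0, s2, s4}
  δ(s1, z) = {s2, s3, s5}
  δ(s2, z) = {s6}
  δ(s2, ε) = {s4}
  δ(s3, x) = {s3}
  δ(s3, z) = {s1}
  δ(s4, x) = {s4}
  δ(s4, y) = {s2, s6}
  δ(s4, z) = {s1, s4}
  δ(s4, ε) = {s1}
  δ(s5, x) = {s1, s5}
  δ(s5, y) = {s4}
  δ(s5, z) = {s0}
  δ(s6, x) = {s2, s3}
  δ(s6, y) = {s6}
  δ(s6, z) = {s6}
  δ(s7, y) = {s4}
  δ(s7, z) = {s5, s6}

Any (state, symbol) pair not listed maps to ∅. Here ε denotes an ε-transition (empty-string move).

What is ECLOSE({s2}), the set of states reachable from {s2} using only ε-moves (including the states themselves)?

{s1, s2, s4}

Begin with {s2}.
ε-move s2 → s4; add s4.
ε-move s4 → s1; add s1.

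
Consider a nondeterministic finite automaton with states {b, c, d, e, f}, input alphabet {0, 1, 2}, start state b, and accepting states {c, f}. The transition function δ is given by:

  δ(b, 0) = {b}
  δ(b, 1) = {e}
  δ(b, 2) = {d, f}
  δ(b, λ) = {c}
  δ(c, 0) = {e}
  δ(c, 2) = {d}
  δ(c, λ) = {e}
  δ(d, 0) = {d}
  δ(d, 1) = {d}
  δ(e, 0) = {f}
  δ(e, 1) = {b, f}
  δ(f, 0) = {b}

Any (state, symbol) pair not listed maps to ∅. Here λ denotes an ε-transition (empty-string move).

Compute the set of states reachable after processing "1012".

{d, f}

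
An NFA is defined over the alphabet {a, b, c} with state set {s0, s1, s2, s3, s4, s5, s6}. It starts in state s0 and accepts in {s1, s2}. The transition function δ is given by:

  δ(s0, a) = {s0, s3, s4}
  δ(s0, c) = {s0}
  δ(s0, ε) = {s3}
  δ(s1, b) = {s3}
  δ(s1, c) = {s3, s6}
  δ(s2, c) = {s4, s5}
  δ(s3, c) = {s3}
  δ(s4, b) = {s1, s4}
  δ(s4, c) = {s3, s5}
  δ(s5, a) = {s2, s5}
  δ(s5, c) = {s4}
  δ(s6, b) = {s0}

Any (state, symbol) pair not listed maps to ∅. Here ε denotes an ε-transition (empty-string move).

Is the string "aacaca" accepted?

Yes

Start: ε-closure({s0}) = {s0, s3}.
Read 'a': {s0, s3} → {s0, s3, s4}.
Read 'a': {s0, s3, s4} → {s0, s3, s4}.
Read 'c': {s0, s3, s4} → {s0, s3, s5}.
Read 'a': {s0, s3, s5} → {s0, s2, s3, s4, s5}.
Read 'c': {s0, s2, s3, s4, s5} → {s0, s3, s4, s5}.
Read 'a': {s0, s3, s4, s5} → {s0, s2, s3, s4, s5}.
The final set {s0, s2, s3, s4, s5} contains the accepting state s2.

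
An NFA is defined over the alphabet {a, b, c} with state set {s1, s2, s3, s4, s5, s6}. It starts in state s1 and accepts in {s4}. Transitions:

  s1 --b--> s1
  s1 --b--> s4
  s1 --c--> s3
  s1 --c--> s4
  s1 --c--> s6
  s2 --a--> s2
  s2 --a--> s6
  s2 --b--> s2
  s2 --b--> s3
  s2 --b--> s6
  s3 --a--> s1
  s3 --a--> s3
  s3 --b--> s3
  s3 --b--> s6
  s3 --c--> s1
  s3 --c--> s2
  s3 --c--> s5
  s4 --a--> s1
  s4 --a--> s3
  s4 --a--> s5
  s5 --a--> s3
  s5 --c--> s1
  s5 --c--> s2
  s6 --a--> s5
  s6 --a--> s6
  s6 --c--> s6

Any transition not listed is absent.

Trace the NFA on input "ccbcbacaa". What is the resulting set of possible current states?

{s1, s2, s3, s5, s6}

Start in {s1}.
Read 'c': {s1} → {s3, s4, s6}.
Read 'c': {s3, s4, s6} → {s1, s2, s5, s6}.
Read 'b': {s1, s2, s5, s6} → {s1, s2, s3, s4, s6}.
Read 'c': {s1, s2, s3, s4, s6} → {s1, s2, s3, s4, s5, s6}.
Read 'b': {s1, s2, s3, s4, s5, s6} → {s1, s2, s3, s4, s6}.
Read 'a': {s1, s2, s3, s4, s6} → {s1, s2, s3, s5, s6}.
Read 'c': {s1, s2, s3, s5, s6} → {s1, s2, s3, s4, s5, s6}.
Read 'a': {s1, s2, s3, s4, s5, s6} → {s1, s2, s3, s5, s6}.
Read 'a': {s1, s2, s3, s5, s6} → {s1, s2, s3, s5, s6}.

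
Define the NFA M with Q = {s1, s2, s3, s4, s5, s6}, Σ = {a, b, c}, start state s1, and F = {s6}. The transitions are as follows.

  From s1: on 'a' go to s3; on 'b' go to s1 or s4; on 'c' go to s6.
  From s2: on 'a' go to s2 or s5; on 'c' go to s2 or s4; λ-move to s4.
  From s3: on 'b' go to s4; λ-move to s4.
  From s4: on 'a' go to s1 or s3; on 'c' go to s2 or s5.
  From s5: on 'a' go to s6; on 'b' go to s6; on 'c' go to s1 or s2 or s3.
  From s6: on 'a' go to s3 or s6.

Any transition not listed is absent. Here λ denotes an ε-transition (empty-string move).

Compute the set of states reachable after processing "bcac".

{s1, s2, s3, s4, s5, s6}

Start in {s1}.
Read 'b': {s1} → {s1, s4}.
Read 'c': {s1, s4} → {s2, s4, s5, s6}.
Read 'a': {s2, s4, s5, s6} → {s1, s2, s3, s4, s5, s6}.
Read 'c': {s1, s2, s3, s4, s5, s6} → {s1, s2, s3, s4, s5, s6}.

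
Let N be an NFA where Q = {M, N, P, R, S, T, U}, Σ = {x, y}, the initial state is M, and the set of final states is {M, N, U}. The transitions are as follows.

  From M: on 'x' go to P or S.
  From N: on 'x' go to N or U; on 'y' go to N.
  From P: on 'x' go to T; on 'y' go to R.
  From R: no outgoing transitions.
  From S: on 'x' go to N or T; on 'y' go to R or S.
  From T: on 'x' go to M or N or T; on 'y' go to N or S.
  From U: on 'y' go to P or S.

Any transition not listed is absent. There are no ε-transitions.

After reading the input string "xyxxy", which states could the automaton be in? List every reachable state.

Start in {M}.
Read 'x': {M} → {P, S}.
Read 'y': {P, S} → {R, S}.
Read 'x': {R, S} → {N, T}.
Read 'x': {N, T} → {M, N, T, U}.
Read 'y': {M, N, T, U} → {N, P, S}.

{N, P, S}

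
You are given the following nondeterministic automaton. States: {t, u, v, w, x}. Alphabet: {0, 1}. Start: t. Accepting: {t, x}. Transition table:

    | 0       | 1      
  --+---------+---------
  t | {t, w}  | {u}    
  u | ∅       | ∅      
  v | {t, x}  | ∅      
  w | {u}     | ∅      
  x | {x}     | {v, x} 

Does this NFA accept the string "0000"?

Start in {t}.
Read '0': t→{t, w}; now {t, w}.
Read '0': t→{t, w}, w→{u}; now {t, u, w}.
Read '0': t→{t, w}, u→∅, w→{u}; now {t, u, w}.
Read '0': t→{t, w}, u→∅, w→{u}; now {t, u, w}.
The final set {t, u, w} contains the accepting state t.

Yes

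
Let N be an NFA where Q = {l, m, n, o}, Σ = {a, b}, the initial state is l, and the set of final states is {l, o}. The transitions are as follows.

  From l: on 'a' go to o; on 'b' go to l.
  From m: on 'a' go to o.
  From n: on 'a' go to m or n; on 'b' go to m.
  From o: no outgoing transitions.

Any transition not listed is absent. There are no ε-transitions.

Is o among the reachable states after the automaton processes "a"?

Yes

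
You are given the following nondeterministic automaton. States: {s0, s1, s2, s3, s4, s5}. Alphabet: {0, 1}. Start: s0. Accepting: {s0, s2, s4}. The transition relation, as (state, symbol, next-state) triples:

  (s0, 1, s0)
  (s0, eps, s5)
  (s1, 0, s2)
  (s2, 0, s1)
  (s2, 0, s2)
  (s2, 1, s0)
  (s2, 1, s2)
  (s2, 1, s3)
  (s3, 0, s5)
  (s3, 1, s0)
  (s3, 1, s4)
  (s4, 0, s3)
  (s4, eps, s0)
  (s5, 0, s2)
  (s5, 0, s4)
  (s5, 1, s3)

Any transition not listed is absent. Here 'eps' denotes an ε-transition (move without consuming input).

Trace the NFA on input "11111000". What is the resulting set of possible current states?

Start: ε-closure({s0}) = {s0, s5}.
Read '1': {s0, s5} → {s0, s3, s5}.
Read '1': {s0, s3, s5} → {s0, s3, s4, s5}.
Read '1': {s0, s3, s4, s5} → {s0, s3, s4, s5}.
Read '1': {s0, s3, s4, s5} → {s0, s3, s4, s5}.
Read '1': {s0, s3, s4, s5} → {s0, s3, s4, s5}.
Read '0': {s0, s3, s4, s5} → {s0, s2, s3, s4, s5}.
Read '0': {s0, s2, s3, s4, s5} → {s0, s1, s2, s3, s4, s5}.
Read '0': {s0, s1, s2, s3, s4, s5} → {s0, s1, s2, s3, s4, s5}.

{s0, s1, s2, s3, s4, s5}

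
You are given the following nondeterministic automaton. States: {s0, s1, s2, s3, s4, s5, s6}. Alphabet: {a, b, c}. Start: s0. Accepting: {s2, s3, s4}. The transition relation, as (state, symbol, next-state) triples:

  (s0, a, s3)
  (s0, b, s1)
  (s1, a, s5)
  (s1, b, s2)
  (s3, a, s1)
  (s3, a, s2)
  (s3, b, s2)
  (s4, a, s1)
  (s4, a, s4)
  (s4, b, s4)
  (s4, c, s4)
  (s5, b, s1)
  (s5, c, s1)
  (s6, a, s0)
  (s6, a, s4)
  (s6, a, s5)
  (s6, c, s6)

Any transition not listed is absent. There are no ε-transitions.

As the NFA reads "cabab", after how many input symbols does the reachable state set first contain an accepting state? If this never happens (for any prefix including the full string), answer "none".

Start in {s0}.
Read 'c': {s0} → ∅.
The set is empty and remains empty for the remaining 4 symbols.
No reachable set along the way intersects F.

none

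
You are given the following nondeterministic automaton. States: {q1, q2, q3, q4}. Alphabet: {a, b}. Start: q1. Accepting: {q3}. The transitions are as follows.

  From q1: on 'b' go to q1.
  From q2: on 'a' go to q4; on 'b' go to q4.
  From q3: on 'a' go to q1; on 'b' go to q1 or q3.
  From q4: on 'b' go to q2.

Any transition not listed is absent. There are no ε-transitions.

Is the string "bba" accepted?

No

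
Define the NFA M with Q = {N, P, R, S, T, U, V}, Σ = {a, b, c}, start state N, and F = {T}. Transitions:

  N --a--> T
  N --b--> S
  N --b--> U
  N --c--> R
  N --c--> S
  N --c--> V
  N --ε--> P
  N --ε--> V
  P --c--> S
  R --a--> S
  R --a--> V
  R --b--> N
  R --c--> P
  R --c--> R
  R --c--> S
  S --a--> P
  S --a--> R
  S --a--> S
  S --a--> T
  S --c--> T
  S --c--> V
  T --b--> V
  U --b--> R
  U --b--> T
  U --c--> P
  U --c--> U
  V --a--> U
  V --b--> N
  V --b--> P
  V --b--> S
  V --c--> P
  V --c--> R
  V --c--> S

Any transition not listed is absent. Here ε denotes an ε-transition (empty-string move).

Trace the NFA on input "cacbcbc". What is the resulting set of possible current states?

{P, R, S, T, V}

Start: ε-closure({N}) = {N, P, V}.
Read 'c': {N, P, V} → {P, R, S, V}.
Read 'a': {P, R, S, V} → {P, R, S, T, U, V}.
Read 'c': {P, R, S, T, U, V} → {P, R, S, T, U, V}.
Read 'b': {P, R, S, T, U, V} → {N, P, R, S, T, V}.
Read 'c': {N, P, R, S, T, V} → {P, R, S, T, V}.
Read 'b': {P, R, S, T, V} → {N, P, S, V}.
Read 'c': {N, P, S, V} → {P, R, S, T, V}.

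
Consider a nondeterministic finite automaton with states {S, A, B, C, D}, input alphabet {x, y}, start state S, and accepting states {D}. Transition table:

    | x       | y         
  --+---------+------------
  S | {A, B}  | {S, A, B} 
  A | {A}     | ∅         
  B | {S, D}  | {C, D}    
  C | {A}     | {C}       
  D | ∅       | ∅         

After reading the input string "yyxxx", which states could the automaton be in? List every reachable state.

Start in {S}.
Read 'y': S→{S, A, B}; now {S, A, B}.
Read 'y': S→{S, A, B}, A→∅, B→{C, D}; now {S, A, B, C, D}.
Read 'x': S→{A, B}, A→{A}, B→{S, D}, C→{A}, D→∅; now {S, A, B, D}.
Read 'x': S→{A, B}, A→{A}, B→{S, D}, D→∅; now {S, A, B, D}.
Read 'x': S→{A, B}, A→{A}, B→{S, D}, D→∅; now {S, A, B, D}.

{S, A, B, D}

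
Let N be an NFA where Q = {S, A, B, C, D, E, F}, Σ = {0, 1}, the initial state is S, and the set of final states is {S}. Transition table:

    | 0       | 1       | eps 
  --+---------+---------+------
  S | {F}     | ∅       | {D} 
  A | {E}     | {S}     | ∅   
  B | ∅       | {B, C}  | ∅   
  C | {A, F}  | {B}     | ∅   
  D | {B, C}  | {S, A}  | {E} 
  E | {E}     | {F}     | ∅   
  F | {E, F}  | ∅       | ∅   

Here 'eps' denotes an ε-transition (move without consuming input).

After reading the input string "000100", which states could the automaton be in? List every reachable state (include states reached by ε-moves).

{E, F}

Start: ε-closure({S}) = {S, D, E}.
Read '0': {S, D, E} → {B, C, E, F}.
Read '0': {B, C, E, F} → {A, E, F}.
Read '0': {A, E, F} → {E, F}.
Read '1': {E, F} → {F}.
Read '0': {F} → {E, F}.
Read '0': {E, F} → {E, F}.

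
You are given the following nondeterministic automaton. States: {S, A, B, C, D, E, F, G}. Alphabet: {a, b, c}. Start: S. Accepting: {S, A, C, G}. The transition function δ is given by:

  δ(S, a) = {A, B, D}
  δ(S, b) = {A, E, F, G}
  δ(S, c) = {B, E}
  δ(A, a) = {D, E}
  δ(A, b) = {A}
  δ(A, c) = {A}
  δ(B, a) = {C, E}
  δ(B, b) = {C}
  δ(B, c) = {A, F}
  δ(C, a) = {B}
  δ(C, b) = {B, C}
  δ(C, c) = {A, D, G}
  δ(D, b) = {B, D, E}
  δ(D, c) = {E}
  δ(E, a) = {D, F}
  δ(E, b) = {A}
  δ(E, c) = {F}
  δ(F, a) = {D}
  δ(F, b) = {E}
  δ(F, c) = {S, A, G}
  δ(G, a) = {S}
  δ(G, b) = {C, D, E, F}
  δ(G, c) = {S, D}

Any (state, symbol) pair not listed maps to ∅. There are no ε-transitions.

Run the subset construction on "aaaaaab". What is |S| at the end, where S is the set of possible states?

5

Start in {S}.
Read 'a': {S} → {A, B, D}.
Read 'a': {A, B, D} → {C, D, E}.
Read 'a': {C, D, E} → {B, D, F}.
Read 'a': {B, D, F} → {C, D, E}.
Read 'a': {C, D, E} → {B, D, F}.
Read 'a': {B, D, F} → {C, D, E}.
Read 'b': {C, D, E} → {A, B, C, D, E}.
That set has 5 states.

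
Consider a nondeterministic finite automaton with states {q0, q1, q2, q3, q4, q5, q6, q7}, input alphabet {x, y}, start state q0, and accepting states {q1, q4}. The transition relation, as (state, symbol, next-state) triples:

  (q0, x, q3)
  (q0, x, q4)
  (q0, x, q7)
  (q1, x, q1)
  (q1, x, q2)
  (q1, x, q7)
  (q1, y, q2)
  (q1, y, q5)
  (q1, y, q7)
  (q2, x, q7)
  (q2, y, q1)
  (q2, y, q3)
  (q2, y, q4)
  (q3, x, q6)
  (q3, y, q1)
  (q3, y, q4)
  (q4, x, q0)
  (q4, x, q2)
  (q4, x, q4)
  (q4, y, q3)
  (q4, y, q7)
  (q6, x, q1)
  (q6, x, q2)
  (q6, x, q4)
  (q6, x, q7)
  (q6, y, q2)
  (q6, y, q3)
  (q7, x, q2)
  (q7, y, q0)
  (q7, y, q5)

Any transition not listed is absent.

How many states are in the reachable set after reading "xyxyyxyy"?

7

Start in {q0}.
Read 'x': q0→{q3, q4, q7}; now {q3, q4, q7}.
Read 'y': q3→{q1, q4}, q4→{q3, q7}, q7→{q0, q5}; now {q0, q1, q3, q4, q5, q7}.
Read 'x': q0→{q3, q4, q7}, q1→{q1, q2, q7}, q3→{q6}, q4→{q0, q2, q4}, q5→∅, q7→{q2}; now {q0, q1, q2, q3, q4, q6, q7}.
Read 'y': q0→∅, q1→{q2, q5, q7}, q2→{q1, q3, q4}, q3→{q1, q4}, q4→{q3, q7}, q6→{q2, q3}, q7→{q0, q5}; now {q0, q1, q2, q3, q4, q5, q7}.
Read 'y': q0→∅, q1→{q2, q5, q7}, q2→{q1, q3, q4}, q3→{q1, q4}, q4→{q3, q7}, q5→∅, q7→{q0, q5}; now {q0, q1, q2, q3, q4, q5, q7}.
Read 'x': q0→{q3, q4, q7}, q1→{q1, q2, q7}, q2→{q7}, q3→{q6}, q4→{q0, q2, q4}, q5→∅, q7→{q2}; now {q0, q1, q2, q3, q4, q6, q7}.
Read 'y': q0→∅, q1→{q2, q5, q7}, q2→{q1, q3, q4}, q3→{q1, q4}, q4→{q3, q7}, q6→{q2, q3}, q7→{q0, q5}; now {q0, q1, q2, q3, q4, q5, q7}.
Read 'y': q0→∅, q1→{q2, q5, q7}, q2→{q1, q3, q4}, q3→{q1, q4}, q4→{q3, q7}, q5→∅, q7→{q0, q5}; now {q0, q1, q2, q3, q4, q5, q7}.
That set has 7 states.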